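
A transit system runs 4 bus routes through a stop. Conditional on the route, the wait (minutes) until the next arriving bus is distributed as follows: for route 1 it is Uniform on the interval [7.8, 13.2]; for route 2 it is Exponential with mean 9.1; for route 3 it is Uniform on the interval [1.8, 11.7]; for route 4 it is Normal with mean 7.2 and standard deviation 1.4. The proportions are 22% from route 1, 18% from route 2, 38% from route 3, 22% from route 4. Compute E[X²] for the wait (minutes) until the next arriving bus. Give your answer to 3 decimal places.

86.855

For each component E[X²] = Var + (mean)², giving 1: 112.68; 2: 165.62; 3: 53.73; 4: 53.8.
Overall E[X²] = 0.22·112.68 + 0.18·165.62 + 0.38·53.73 + 0.22·53.8 = 86.8546.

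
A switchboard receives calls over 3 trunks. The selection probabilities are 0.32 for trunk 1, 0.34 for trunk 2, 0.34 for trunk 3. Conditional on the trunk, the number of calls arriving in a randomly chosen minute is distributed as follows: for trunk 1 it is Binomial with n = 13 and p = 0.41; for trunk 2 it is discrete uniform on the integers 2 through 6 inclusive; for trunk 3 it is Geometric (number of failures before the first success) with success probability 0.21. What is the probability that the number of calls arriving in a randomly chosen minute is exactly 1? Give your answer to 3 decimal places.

0.059

Conditional on each trunk, P(X = 1): 1: 0.00948312; 2: 0; 3: 0.1659.
By total probability, P(X = 1) = 0.32·0.00948312 + 0.34·0 + 0.34·0.1659 = 0.0594406.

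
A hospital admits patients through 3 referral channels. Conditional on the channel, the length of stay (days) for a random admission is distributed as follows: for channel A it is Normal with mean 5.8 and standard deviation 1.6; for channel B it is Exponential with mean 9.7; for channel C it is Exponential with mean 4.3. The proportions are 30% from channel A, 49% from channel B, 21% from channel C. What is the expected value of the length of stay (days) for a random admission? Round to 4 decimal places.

Component means — A: 5.8; B: 9.7; C: 4.3.
E[X] = 0.3·5.8 + 0.49·9.7 + 0.21·4.3 = 7.396.

7.3960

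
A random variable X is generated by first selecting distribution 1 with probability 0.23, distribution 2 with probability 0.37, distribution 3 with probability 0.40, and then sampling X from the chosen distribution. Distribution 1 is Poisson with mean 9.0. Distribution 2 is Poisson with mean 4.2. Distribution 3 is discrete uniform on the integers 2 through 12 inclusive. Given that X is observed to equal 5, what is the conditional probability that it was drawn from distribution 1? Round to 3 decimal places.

Likelihoods P(X=5 | ·): 1: 0.0607269; 2: 0.163316; 3: 0.0909091.
Posterior ∝ prior × likelihood. Numerator for 1: 0.23·0.0607269 = 0.0139672.
Normalizing constant: 0.23·0.0607269 + 0.37·0.163316 + 0.4·0.0909091 = 0.110758.
P(1 | observation) = 0.0139672 / 0.110758 = 0.126106.

0.126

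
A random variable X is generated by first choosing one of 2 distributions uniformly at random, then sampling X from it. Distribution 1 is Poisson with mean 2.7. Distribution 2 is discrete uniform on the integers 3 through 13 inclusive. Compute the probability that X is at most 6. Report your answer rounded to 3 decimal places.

0.672

Conditional on each component, P(X ≤ 6): 1: 0.979431; 2: 0.363636.
By total probability, P(X ≤ 6) = 0.5·0.979431 + 0.5·0.363636 = 0.671533.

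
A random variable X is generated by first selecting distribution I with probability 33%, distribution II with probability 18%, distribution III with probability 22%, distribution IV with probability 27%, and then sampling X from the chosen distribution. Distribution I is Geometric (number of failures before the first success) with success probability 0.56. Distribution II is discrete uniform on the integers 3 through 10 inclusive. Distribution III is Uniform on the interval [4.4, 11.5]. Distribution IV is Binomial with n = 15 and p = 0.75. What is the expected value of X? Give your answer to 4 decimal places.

6.2158

Component means — I: 0.785714; II: 6.5; III: 7.95; IV: 11.25.
E[X] = 0.33·0.785714 + 0.18·6.5 + 0.22·7.95 + 0.27·11.25 = 6.21579.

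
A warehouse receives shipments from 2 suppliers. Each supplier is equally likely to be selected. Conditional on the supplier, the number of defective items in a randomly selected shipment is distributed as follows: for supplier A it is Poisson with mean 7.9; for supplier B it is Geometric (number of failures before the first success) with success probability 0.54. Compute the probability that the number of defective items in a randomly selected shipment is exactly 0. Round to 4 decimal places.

Conditional on each supplier, P(X = 0): A: 0.000370744; B: 0.54.
By total probability, P(X = 0) = 0.5·0.000370744 + 0.5·0.54 = 0.270185.

0.2702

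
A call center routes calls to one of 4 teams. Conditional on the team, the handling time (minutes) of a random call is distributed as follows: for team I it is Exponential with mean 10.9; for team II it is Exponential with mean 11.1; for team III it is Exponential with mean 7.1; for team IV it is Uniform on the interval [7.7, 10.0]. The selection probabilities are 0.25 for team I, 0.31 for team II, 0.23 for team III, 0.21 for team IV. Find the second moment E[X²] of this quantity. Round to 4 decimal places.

175.5241

For each component E[X²] = Var + (mean)², giving I: 237.62; II: 246.42; III: 100.82; IV: 78.7633.
Overall E[X²] = 0.25·237.62 + 0.31·246.42 + 0.23·100.82 + 0.21·78.7633 = 175.524.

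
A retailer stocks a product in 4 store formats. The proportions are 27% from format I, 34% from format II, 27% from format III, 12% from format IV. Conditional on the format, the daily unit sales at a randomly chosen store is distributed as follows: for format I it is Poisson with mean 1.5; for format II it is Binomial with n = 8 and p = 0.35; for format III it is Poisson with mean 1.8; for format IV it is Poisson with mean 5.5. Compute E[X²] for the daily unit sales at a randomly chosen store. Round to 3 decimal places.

For each component E[X²] = Var + (mean)², giving I: 3.75; II: 9.66; III: 5.04; IV: 35.75.
Overall E[X²] = 0.27·3.75 + 0.34·9.66 + 0.27·5.04 + 0.12·35.75 = 9.9477.

9.948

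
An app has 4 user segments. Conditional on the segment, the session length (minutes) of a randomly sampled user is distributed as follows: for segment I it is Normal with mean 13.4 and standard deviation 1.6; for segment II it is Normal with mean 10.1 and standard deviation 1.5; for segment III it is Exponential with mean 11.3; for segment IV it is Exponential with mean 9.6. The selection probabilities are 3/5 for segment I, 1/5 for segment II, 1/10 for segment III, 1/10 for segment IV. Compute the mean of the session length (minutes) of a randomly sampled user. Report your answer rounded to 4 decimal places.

12.1500

Component means — I: 13.4; II: 10.1; III: 11.3; IV: 9.6.
E[X] = 0.6·13.4 + 0.2·10.1 + 0.1·11.3 + 0.1·9.6 = 12.15.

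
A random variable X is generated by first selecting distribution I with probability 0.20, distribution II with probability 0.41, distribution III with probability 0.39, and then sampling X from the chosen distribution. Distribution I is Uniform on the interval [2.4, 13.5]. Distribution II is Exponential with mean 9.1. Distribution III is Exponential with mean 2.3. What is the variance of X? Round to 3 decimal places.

48.061

Per component, I: μ=7.95, E[X²]=73.47; II: μ=9.1, E[X²]=165.62; III: μ=2.3, E[X²]=10.58.
E[X] = 0.2·7.95 + 0.41·9.1 + 0.39·2.3 = 6.218.
E[X²] = 0.2·73.47 + 0.41·165.62 + 0.39·10.58 = 86.7244.
Var(X) = E[X²] − (E[X])² = 86.7244 − 38.6635 = 48.0609.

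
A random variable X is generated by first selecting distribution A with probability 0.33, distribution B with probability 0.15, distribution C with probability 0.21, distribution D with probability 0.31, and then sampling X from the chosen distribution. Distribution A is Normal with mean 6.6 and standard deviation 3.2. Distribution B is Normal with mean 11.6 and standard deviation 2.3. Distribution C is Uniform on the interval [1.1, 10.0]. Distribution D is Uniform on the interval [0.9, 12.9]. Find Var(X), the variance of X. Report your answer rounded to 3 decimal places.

Per component, A: μ=6.6, E[X²]=53.8; B: μ=11.6, E[X²]=139.85; C: μ=5.55, E[X²]=37.4033; D: μ=6.9, E[X²]=59.61.
E[X] = 0.33·6.6 + 0.15·11.6 + 0.21·5.55 + 0.31·6.9 = 7.2225.
E[X²] = 0.33·53.8 + 0.15·139.85 + 0.21·37.4033 + 0.31·59.61 = 65.0653.
Var(X) = E[X²] − (E[X])² = 65.0653 − 52.1645 = 12.9008.

12.901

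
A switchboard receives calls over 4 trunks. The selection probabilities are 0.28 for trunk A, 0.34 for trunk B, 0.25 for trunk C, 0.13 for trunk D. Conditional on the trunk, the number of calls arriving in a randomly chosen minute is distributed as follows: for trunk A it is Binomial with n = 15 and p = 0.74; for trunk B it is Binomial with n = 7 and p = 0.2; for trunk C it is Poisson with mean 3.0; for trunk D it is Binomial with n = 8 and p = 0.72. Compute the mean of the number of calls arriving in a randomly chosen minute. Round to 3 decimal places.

Component means — A: 11.1; B: 1.4; C: 3; D: 5.76.
E[X] = 0.28·11.1 + 0.34·1.4 + 0.25·3 + 0.13·5.76 = 5.0828.

5.083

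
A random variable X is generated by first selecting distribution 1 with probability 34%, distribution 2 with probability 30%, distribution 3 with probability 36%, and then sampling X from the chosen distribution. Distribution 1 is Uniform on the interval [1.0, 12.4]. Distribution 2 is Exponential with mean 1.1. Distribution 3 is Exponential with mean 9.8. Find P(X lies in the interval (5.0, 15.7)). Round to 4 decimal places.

Conditional on each component, P(5.0 < X < 15.7): 1: 0.649123; 2: 0.0106147; 3: 0.398888.
By total probability, P(5.0 < X < 15.7) = 0.34·0.649123 + 0.3·0.0106147 + 0.36·0.398888 = 0.367486.

0.3675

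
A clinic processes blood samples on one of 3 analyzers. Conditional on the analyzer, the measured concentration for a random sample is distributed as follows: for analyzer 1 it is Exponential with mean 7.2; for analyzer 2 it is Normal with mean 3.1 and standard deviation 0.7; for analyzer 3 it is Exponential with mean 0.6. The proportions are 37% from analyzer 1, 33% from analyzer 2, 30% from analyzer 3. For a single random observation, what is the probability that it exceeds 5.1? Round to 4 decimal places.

Conditional on each analyzer, P(X > 5.1): 1: 0.492464; 2: 0.00213737; 3: 0.000203468.
By total probability, P(X > 5.1) = 0.37·0.492464 + 0.33·0.00213737 + 0.3·0.000203468 = 0.182978.

0.1830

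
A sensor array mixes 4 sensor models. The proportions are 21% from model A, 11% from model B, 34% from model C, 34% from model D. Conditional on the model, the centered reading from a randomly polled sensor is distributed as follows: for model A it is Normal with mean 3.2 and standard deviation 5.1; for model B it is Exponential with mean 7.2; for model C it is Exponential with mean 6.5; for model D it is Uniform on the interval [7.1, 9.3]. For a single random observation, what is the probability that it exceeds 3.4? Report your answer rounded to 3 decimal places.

Conditional on each model, P(X > 3.4): A: 0.484359; B: 0.623615; C: 0.592694; D: 1.
By total probability, P(X > 3.4) = 0.21·0.484359 + 0.11·0.623615 + 0.34·0.592694 + 0.34·1 = 0.711829.

0.712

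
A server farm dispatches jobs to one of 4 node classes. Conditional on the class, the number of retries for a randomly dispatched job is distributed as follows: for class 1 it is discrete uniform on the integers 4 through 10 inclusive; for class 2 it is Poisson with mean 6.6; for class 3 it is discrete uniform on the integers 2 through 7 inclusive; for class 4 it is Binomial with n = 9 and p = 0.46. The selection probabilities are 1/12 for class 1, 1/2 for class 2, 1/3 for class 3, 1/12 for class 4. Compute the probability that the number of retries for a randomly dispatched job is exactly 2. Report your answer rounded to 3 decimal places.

0.079

Conditional on each class, P(X = 2): 1: 0; 2: 0.0296288; 3: 0.166667; 4: 0.101994.
By total probability, P(X = 2) = 0.0833333·0 + 0.5·0.0296288 + 0.333333·0.166667 + 0.0833333·0.101994 = 0.0788695.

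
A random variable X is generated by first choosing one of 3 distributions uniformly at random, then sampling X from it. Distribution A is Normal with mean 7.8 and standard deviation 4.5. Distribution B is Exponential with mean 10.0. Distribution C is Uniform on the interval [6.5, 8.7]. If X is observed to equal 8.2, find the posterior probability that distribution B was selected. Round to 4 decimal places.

Likelihoods f(8.2 | ·): A: 0.0883043; B: 0.0440432; C: 0.454545.
Posterior ∝ prior × likelihood. Numerator for B: 0.333333·0.0440432 = 0.0146811.
Normalizing constant: 0.333333·0.0883043 + 0.333333·0.0440432 + 0.333333·0.454545 = 0.195631.
P(B | observation) = 0.0146811 / 0.195631 = 0.0750446.

0.0750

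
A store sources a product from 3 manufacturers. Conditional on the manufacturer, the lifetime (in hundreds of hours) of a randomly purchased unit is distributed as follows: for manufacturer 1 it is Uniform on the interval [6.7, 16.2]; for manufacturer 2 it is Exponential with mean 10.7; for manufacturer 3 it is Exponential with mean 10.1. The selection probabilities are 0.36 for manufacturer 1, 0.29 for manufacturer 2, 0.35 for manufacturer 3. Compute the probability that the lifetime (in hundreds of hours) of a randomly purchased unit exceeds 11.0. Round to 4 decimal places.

Conditional on each manufacturer, P(X > 11.0): 1: 0.547368; 2: 0.357708; 3: 0.336516.
By total probability, P(X > 11.0) = 0.36·0.547368 + 0.29·0.357708 + 0.35·0.336516 = 0.418569.

0.4186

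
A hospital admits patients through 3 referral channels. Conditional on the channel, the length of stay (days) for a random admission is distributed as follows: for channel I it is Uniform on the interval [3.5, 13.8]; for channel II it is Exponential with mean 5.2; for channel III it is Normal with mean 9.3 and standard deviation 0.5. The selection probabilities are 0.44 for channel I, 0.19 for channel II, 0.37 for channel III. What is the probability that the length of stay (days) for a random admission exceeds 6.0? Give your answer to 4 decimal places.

0.7631

Conditional on each channel, P(X > 6.0): I: 0.757282; II: 0.315421; III: 1.
By total probability, P(X > 6.0) = 0.44·0.757282 + 0.19·0.315421 + 0.37·1 = 0.763134.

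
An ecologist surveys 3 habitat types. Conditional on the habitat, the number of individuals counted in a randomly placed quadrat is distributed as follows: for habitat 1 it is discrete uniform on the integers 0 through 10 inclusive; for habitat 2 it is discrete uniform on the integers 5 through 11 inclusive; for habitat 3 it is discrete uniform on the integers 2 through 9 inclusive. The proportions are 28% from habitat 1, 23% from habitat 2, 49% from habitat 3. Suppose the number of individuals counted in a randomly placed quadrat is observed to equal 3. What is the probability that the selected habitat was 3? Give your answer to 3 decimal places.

0.706

Likelihoods P(X=3 | ·): 1: 0.0909091; 2: 0; 3: 0.125.
Posterior ∝ prior × likelihood. Numerator for 3: 0.49·0.125 = 0.06125.
Normalizing constant: 0.28·0.0909091 + 0.23·0 + 0.49·0.125 = 0.0867045.
P(3 | observation) = 0.06125 / 0.0867045 = 0.706422.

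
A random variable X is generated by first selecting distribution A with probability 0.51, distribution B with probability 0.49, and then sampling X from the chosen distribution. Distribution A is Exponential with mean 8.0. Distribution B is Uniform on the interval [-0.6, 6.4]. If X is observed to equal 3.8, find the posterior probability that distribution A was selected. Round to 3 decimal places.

Likelihoods f(3.8 | ·): A: 0.0777356; B: 0.142857.
Posterior ∝ prior × likelihood. Numerator for A: 0.51·0.0777356 = 0.0396452.
Normalizing constant: 0.51·0.0777356 + 0.49·0.142857 = 0.109645.
P(A | observation) = 0.0396452 / 0.109645 = 0.361577.

0.362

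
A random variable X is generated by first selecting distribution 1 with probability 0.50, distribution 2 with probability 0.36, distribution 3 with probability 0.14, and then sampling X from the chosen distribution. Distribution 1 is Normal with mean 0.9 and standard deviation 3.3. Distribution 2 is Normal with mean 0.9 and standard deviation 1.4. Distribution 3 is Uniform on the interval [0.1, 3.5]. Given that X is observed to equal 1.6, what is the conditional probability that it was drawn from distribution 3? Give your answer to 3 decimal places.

0.216

Likelihoods f(1.6 | ·): 1: 0.118202; 2: 0.251475; 3: 0.294118.
Posterior ∝ prior × likelihood. Numerator for 3: 0.14·0.294118 = 0.0411765.
Normalizing constant: 0.5·0.118202 + 0.36·0.251475 + 0.14·0.294118 = 0.190809.
P(3 | observation) = 0.0411765 / 0.190809 = 0.2158.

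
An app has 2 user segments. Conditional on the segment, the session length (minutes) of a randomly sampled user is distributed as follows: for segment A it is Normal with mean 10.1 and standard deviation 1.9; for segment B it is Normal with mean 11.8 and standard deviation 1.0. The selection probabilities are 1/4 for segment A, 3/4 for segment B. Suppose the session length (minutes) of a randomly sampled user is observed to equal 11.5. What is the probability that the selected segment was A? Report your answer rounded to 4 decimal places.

Likelihoods f(11.5 | ·): A: 0.160051; B: 0.381388.
Posterior ∝ prior × likelihood. Numerator for A: 0.25·0.160051 = 0.0400128.
Normalizing constant: 0.25·0.160051 + 0.75·0.381388 = 0.326054.
P(A | observation) = 0.0400128 / 0.326054 = 0.122719.

0.1227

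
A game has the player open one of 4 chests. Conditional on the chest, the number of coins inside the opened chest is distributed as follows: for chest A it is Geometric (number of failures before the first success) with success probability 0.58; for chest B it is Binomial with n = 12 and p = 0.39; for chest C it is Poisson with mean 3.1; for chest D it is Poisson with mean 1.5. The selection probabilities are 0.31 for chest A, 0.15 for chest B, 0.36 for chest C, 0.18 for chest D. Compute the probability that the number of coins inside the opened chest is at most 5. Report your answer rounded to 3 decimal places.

Conditional on each chest, P(X ≤ 5): A: 0.994511; B: 0.691346; C: 0.905666; D: 0.995544.
By total probability, P(X ≤ 5) = 0.31·0.994511 + 0.15·0.691346 + 0.36·0.905666 + 0.18·0.995544 = 0.917238.

0.917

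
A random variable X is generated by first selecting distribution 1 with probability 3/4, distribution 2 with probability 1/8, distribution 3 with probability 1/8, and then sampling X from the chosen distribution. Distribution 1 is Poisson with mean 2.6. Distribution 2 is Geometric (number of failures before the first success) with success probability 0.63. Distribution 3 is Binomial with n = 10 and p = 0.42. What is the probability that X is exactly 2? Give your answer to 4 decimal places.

Conditional on each component, P(X = 2): 1: 0.251045; 2: 0.086247; 3: 0.101656.
By total probability, P(X = 2) = 0.75·0.251045 + 0.125·0.086247 + 0.125·0.101656 = 0.211771.

0.2118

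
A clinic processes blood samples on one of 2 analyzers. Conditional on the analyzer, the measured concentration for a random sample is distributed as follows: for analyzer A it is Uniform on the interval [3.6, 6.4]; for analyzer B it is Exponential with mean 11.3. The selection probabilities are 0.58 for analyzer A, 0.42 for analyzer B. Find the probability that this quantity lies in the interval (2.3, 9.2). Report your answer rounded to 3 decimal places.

0.737

Conditional on each analyzer, P(2.3 < X < 9.2): A: 1; B: 0.372826.
By total probability, P(2.3 < X < 9.2) = 0.58·1 + 0.42·0.372826 = 0.736587.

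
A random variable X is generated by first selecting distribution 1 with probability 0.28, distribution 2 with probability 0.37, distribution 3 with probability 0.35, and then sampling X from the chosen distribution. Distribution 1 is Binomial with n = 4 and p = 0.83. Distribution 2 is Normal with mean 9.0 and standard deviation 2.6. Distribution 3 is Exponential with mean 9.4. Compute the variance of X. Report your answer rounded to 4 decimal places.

40.5710

Per component, 1: μ=3.32, E[X²]=11.5868; 2: μ=9, E[X²]=87.76; 3: μ=9.4, E[X²]=176.72.
E[X] = 0.28·3.32 + 0.37·9 + 0.35·9.4 = 7.5496.
E[X²] = 0.28·11.5868 + 0.37·87.76 + 0.35·176.72 = 97.5675.
Var(X) = E[X²] − (E[X])² = 97.5675 − 56.9965 = 40.571.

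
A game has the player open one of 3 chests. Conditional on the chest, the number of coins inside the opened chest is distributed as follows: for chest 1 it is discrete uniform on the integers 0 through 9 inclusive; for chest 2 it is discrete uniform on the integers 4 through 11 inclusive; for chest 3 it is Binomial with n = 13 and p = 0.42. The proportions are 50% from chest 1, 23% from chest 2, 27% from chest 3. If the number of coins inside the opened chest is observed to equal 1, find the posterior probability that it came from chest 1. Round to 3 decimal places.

Likelihoods P(X=1 | ·): 1: 0.1; 2: 0; 3: 0.00791277.
Posterior ∝ prior × likelihood. Numerator for 1: 0.5·0.1 = 0.05.
Normalizing constant: 0.5·0.1 + 0.23·0 + 0.27·0.00791277 = 0.0521364.
P(1 | observation) = 0.05 / 0.0521364 = 0.959022.

0.959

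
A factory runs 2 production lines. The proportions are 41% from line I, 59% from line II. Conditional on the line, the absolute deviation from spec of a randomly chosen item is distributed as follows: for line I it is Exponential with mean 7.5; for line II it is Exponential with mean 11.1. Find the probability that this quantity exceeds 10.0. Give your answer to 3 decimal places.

Conditional on each line, P(X > 10.0): I: 0.263597; II: 0.406204.
By total probability, P(X > 10.0) = 0.41·0.263597 + 0.59·0.406204 = 0.347735.

0.348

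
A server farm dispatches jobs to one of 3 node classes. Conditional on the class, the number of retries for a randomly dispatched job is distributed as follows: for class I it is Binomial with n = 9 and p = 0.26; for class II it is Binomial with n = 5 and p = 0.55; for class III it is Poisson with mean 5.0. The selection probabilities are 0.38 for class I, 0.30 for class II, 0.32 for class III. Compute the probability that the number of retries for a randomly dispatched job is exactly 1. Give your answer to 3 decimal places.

0.125

Conditional on each class, P(X = 1): I: 0.210412; II: 0.112767; III: 0.0336897.
By total probability, P(X = 1) = 0.38·0.210412 + 0.3·0.112767 + 0.32·0.0336897 = 0.124567.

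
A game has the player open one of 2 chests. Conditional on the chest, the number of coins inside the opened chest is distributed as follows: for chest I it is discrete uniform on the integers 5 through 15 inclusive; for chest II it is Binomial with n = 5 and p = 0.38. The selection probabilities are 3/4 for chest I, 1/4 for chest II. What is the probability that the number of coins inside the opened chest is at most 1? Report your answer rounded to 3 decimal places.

0.093

Conditional on each chest, P(X ≤ 1): I: 0; II: 0.372364.
By total probability, P(X ≤ 1) = 0.75·0 + 0.25·0.372364 = 0.0930909.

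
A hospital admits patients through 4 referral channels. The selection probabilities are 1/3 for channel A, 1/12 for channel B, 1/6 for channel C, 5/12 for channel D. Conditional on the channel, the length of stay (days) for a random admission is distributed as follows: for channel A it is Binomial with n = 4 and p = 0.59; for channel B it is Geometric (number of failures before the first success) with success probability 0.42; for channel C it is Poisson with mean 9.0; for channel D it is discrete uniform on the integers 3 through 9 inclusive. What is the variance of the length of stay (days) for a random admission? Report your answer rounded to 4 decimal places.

Per component, A: μ=2.36, E[X²]=6.5372; B: μ=1.38095, E[X²]=5.19501; C: μ=9, E[X²]=90; D: μ=6, E[X²]=40.
E[X] = 0.333333·2.36 + 0.0833333·1.38095 + 0.166667·9 + 0.416667·6 = 4.90175.
E[X²] = 0.333333·6.5372 + 0.0833333·5.19501 + 0.166667·90 + 0.416667·40 = 34.2787.
Var(X) = E[X²] − (E[X])² = 34.2787 − 24.0271 = 10.2515.

10.2515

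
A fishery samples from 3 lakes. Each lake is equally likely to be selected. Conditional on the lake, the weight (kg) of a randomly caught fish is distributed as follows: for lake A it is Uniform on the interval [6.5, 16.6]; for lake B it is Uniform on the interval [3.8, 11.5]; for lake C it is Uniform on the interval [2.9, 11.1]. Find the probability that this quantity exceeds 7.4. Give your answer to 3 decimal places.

Conditional on each lake, P(X > 7.4): A: 0.910891; B: 0.532468; C: 0.45122.
By total probability, P(X > 7.4) = 0.333333·0.910891 + 0.333333·0.532468 + 0.333333·0.45122 = 0.631526.

0.632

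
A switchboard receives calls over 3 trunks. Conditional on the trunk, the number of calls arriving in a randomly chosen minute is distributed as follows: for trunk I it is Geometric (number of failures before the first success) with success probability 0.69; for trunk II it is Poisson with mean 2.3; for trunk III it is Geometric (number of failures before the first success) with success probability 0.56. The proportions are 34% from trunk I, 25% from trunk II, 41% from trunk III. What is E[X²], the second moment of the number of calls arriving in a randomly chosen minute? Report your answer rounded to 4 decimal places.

For each component E[X²] = Var + (mean)², giving I: 0.852972; II: 7.59; III: 2.02041.
Overall E[X²] = 0.34·0.852972 + 0.25·7.59 + 0.41·2.02041 = 3.01588.

3.0159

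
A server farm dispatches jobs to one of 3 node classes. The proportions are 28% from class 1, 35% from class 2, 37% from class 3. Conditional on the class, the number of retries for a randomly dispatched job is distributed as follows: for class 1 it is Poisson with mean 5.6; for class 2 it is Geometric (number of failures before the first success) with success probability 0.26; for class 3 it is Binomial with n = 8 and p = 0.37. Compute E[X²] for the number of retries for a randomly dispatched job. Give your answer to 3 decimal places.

For each component E[X²] = Var + (mean)², giving 1: 36.96; 2: 19.0473; 3: 10.6264.
Overall E[X²] = 0.28·36.96 + 0.35·19.0473 + 0.37·10.6264 = 20.9471.

20.947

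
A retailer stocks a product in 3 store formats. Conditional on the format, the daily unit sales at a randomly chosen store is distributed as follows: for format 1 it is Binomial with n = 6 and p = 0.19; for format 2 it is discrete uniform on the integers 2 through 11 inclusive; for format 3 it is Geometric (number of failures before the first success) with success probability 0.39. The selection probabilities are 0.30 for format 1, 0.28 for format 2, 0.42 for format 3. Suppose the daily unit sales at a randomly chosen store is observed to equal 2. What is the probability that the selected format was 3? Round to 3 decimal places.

0.384

Likelihoods P(X=2 | ·): 1: 0.233098; 2: 0.1; 3: 0.145119.
Posterior ∝ prior × likelihood. Numerator for 3: 0.42·0.145119 = 0.06095.
Normalizing constant: 0.3·0.233098 + 0.28·0.1 + 0.42·0.145119 = 0.158879.
P(3 | observation) = 0.06095 / 0.158879 = 0.383624.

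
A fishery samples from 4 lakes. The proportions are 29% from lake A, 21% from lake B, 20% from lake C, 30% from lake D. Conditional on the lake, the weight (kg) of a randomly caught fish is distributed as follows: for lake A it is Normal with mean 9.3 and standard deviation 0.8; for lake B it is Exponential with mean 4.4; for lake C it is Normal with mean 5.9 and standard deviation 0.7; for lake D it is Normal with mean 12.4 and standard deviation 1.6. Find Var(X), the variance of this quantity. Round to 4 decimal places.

Per component, A: μ=9.3, E[X²]=87.13; B: μ=4.4, E[X²]=38.72; C: μ=5.9, E[X²]=35.3; D: μ=12.4, E[X²]=156.32.
E[X] = 0.29·9.3 + 0.21·4.4 + 0.2·5.9 + 0.3·12.4 = 8.521.
E[X²] = 0.29·87.13 + 0.21·38.72 + 0.2·35.3 + 0.3·156.32 = 87.3549.
Var(X) = E[X²] − (E[X])² = 87.3549 − 72.6074 = 14.7475.

14.7475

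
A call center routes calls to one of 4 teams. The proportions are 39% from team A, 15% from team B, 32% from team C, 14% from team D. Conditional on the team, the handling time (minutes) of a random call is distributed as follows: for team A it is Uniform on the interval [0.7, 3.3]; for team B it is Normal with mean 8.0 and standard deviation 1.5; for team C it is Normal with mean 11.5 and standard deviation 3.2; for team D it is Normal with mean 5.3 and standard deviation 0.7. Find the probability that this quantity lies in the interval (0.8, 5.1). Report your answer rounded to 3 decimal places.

0.440

Conditional on each team, P(0.8 < X < 5.1): A: 0.961538; B: 0.0265968; C: 0.0223369; D: 0.387548.
By total probability, P(0.8 < X < 5.1) = 0.39·0.961538 + 0.15·0.0265968 + 0.32·0.0223369 + 0.14·0.387548 = 0.440394.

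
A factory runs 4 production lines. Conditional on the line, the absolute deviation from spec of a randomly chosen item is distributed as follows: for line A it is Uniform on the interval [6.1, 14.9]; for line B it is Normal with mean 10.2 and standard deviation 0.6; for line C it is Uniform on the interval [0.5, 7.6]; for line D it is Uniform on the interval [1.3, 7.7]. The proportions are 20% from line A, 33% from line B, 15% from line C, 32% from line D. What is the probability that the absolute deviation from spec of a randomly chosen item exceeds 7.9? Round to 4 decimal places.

0.4891

Conditional on each line, P(X > 7.9): A: 0.795455; B: 0.999937; C: 0; D: 0.
By total probability, P(X > 7.9) = 0.2·0.795455 + 0.33·0.999937 + 0.15·0 + 0.32·0 = 0.48907.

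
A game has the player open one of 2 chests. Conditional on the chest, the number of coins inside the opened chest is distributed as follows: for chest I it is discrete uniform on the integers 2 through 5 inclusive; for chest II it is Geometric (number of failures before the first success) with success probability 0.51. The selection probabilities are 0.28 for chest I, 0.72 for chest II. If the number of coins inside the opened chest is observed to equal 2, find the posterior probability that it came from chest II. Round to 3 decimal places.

Likelihoods P(X=2 | ·): I: 0.25; II: 0.122451.
Posterior ∝ prior × likelihood. Numerator for II: 0.72·0.122451 = 0.0881647.
Normalizing constant: 0.28·0.25 + 0.72·0.122451 = 0.158165.
P(II | observation) = 0.0881647 / 0.158165 = 0.557423.

0.557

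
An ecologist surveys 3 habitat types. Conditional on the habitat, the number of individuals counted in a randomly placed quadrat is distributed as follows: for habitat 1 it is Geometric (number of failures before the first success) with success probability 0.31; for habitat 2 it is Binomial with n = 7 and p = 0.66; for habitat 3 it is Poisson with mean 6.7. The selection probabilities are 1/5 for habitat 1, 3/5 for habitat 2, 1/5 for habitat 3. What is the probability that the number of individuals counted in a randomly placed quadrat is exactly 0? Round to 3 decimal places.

Conditional on each habitat, P(X = 0): 1: 0.31; 2: 0.000525234; 3: 0.00123091.
By total probability, P(X = 0) = 0.2·0.31 + 0.6·0.000525234 + 0.2·0.00123091 = 0.0625613.

0.063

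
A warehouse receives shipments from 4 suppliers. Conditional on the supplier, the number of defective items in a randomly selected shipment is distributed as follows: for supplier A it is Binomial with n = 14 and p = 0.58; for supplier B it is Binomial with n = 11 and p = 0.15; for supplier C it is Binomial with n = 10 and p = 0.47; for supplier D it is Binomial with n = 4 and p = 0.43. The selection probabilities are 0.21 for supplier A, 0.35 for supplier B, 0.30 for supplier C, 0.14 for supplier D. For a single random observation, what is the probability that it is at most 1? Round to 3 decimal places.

Conditional on each supplier, P(X ≤ 1): A: 0.000108068; B: 0.492186; C: 0.0172578; D: 0.424092.
By total probability, P(X ≤ 1) = 0.21·0.000108068 + 0.35·0.492186 + 0.3·0.0172578 + 0.14·0.424092 = 0.236838.

0.237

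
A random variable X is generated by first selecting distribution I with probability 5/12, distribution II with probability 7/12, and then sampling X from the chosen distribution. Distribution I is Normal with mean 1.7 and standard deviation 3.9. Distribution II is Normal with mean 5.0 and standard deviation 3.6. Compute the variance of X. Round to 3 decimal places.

16.544

Per component, I: μ=1.7, E[X²]=18.1; II: μ=5, E[X²]=37.96.
E[X] = 0.416667·1.7 + 0.583333·5 = 3.625.
E[X²] = 0.416667·18.1 + 0.583333·37.96 = 29.685.
Var(X) = E[X²] − (E[X])² = 29.685 − 13.1406 = 16.5444.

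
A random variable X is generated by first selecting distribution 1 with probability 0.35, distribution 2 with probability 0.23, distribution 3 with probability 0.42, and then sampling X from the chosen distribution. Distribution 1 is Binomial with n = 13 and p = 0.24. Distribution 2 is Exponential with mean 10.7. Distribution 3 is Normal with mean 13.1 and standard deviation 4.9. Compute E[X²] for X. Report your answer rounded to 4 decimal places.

For each component E[X²] = Var + (mean)², giving 1: 12.1056; 2: 228.98; 3: 195.62.
Overall E[X²] = 0.35·12.1056 + 0.23·228.98 + 0.42·195.62 = 139.063.

139.0628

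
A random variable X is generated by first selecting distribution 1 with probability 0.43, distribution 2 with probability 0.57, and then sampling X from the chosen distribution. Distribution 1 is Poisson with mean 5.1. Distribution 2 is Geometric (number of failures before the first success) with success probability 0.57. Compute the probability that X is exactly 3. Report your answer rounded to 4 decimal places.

0.0838

Conditional on each component, P(X = 3): 1: 0.13479; 2: 0.045319.
By total probability, P(X = 3) = 0.43·0.13479 + 0.57·0.045319 = 0.0837915.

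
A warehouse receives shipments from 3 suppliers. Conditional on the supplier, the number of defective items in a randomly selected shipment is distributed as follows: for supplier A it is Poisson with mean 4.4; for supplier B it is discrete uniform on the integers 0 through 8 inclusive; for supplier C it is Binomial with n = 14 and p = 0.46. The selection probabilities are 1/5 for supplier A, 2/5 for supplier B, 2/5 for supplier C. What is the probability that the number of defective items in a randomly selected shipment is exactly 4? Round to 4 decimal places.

Conditional on each supplier, P(X = 4): A: 0.191736; B: 0.111111; C: 0.0944937.
By total probability, P(X = 4) = 0.2·0.191736 + 0.4·0.111111 + 0.4·0.0944937 = 0.120589.

0.1206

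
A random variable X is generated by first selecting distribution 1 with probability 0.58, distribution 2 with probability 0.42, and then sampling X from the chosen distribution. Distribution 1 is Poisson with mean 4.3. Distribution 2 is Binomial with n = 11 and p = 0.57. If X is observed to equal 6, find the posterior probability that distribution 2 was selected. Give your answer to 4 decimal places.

Likelihoods P(X=6 | ·): 1: 0.119127; 2: 0.232934.
Posterior ∝ prior × likelihood. Numerator for 2: 0.42·0.232934 = 0.0978324.
Normalizing constant: 0.58·0.119127 + 0.42·0.232934 = 0.166926.
P(2 | observation) = 0.0978324 / 0.166926 = 0.586081.

0.5861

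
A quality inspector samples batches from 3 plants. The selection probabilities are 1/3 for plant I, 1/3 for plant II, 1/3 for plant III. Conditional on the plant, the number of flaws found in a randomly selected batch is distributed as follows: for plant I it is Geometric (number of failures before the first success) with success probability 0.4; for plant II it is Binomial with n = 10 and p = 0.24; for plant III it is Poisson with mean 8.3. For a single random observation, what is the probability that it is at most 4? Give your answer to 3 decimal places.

0.646

Conditional on each plant, P(X ≤ 4): I: 0.92224; II: 0.933011; III: 0.0836969.
By total probability, P(X ≤ 4) = 0.333333·0.92224 + 0.333333·0.933011 + 0.333333·0.0836969 = 0.646316.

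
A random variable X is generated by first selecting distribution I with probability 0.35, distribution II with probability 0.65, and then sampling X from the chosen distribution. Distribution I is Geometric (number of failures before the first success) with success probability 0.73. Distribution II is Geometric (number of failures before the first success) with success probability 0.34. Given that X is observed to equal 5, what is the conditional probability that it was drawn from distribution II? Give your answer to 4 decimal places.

Likelihoods P(X=5 | ·): I: 0.00104747; II: 0.0425793.
Posterior ∝ prior × likelihood. Numerator for II: 0.65·0.0425793 = 0.0276765.
Normalizing constant: 0.35·0.00104747 + 0.65·0.0425793 = 0.0280432.
P(II | observation) = 0.0276765 / 0.0280432 = 0.986927.

0.9869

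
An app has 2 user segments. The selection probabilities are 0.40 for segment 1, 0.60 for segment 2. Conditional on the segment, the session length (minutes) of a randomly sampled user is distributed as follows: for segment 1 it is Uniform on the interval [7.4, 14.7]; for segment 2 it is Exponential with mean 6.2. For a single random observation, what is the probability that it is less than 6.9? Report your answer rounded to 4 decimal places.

Conditional on each segment, P(X < 6.9): 1: 0; 2: 0.671396.
By total probability, P(X < 6.9) = 0.4·0 + 0.6·0.671396 = 0.402838.

0.4028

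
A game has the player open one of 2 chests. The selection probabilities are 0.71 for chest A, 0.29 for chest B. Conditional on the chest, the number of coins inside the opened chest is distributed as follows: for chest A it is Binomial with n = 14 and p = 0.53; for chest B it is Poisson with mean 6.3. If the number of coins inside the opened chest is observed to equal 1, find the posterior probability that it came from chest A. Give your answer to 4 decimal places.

Likelihoods P(X=1 | ·): A: 0.000405206; B: 0.0115687.
Posterior ∝ prior × likelihood. Numerator for A: 0.71·0.000405206 = 0.000287696.
Normalizing constant: 0.71·0.000405206 + 0.29·0.0115687 = 0.00364263.
P(A | observation) = 0.000287696 / 0.00364263 = 0.0789805.

0.0790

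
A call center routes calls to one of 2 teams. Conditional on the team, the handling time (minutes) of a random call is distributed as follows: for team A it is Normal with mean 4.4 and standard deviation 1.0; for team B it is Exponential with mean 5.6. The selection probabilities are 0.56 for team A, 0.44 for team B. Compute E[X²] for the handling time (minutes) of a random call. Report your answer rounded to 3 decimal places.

For each component E[X²] = Var + (mean)², giving A: 20.36; B: 62.72.
Overall E[X²] = 0.56·20.36 + 0.44·62.72 = 38.9984.

38.998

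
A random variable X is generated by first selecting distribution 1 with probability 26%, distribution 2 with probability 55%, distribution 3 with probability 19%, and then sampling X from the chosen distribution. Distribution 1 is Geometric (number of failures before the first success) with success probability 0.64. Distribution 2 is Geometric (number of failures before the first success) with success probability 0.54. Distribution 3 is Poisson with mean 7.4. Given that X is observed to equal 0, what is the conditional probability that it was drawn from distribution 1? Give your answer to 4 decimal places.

Likelihoods P(X=0 | ·): 1: 0.64; 2: 0.54; 3: 0.000611253.
Posterior ∝ prior × likelihood. Numerator for 1: 0.26·0.64 = 0.1664.
Normalizing constant: 0.26·0.64 + 0.55·0.54 + 0.19·0.000611253 = 0.463516.
P(1 | observation) = 0.1664 / 0.463516 = 0.358995.

0.3590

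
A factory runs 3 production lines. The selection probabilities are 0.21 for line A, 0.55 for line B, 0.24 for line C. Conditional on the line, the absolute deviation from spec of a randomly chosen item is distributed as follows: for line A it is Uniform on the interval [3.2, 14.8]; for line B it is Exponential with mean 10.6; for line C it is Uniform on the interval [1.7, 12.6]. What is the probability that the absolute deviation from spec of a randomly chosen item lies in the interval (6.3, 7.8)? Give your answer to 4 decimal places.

0.1002

Conditional on each line, P(6.3 < X < 7.8): A: 0.12931; B: 0.0728284; C: 0.137615.
By total probability, P(6.3 < X < 7.8) = 0.21·0.12931 + 0.55·0.0728284 + 0.24·0.137615 = 0.100238.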